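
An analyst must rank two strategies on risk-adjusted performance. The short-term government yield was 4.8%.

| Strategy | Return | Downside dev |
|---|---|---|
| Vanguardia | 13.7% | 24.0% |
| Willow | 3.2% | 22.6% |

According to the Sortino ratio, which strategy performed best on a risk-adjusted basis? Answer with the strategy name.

Vanguardia: Sortino ratio = (13.7% − 4.8%) / 24.0% = 0.371
Willow: Sortino ratio = (3.2% − 4.8%) / 22.6% = -0.071
Highest: Vanguardia (0.371).

Vanguardia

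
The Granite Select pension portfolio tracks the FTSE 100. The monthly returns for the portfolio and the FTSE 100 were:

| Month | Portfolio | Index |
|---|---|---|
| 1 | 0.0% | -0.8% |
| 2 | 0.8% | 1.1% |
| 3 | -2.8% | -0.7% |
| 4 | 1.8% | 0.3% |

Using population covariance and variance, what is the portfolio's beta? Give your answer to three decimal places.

1.390

r̄p = -0.0500%,  r̄m = -0.0250%
Cov = Σ(rp − r̄p)(rm − r̄m) / 4 = 0.8438
Var(rm) = Σ(rm − r̄m)² / 4 = 0.6069
β = Cov / Var = 0.8438 / 0.6069 = 1.3903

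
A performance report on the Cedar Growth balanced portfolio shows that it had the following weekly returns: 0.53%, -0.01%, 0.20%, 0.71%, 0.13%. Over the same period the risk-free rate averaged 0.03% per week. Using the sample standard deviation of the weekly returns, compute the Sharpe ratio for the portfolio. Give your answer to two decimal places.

Mean return μ = 1.560 / 5 = 0.3120%
Sample std dev = √[0.3553 / 4] = 0.2980%
Sharpe = (μ − rf) / σ = (0.3120 − 0.03) / 0.2980 = 0.2820 / 0.2980 = 0.9463

0.95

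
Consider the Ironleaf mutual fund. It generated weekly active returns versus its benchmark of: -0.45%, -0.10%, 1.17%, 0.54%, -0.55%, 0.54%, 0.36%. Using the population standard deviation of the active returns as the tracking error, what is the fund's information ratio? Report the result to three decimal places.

0.379

Mean return r̄ = 1.510 / 7 = 0.2157%
Σ(r − r̄)² = (-0.45 − 0.2157)² + (-0.1 − 0.2157)² + … = 2.2710
σ = √[2.2710 / 7] = 0.5696%
IR = r̄ / tracking error = 0.2157 / 0.5696 = 0.3787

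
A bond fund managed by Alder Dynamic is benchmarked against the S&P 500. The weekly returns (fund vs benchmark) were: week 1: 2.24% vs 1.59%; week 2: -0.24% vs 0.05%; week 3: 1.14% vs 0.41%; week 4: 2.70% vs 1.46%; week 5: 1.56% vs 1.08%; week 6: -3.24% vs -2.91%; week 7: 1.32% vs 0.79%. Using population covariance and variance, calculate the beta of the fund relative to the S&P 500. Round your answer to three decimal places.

r̄p = 0.7829%,  r̄m = 0.3529%
Cov = Σ(rp − r̄p)(rm − r̄m) / 7 = 2.5973
Var(rm) = Σ(rm − r̄m)² / 7 = 2.0310
β = Cov / Var = 2.5973 / 2.0310 = 1.2788

1.279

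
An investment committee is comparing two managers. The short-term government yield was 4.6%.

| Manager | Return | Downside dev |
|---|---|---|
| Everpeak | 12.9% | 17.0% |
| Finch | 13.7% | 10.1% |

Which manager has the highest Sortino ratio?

Everpeak: Sortino ratio = (12.9% − 4.6%) / 17.0% = 0.488
Finch: Sortino ratio = (13.7% − 4.6%) / 10.1% = 0.901
Highest: Finch (0.901).

Finch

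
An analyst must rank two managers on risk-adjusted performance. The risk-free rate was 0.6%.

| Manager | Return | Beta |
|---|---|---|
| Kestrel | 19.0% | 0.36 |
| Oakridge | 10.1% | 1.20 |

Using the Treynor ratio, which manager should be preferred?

Kestrel

Kestrel: Treynor = (19.0% − 0.6%) / 0.36 = 51.111
Oakridge: Treynor = (10.1% − 0.6%) / 1.20 = 7.917
Highest: Kestrel (51.111).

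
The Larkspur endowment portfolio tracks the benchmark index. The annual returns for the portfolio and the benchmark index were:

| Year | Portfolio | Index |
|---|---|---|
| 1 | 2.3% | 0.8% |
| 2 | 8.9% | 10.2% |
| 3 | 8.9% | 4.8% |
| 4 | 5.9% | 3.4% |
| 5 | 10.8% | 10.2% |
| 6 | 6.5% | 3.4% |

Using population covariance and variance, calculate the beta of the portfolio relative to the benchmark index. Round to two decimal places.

0.67

r̄p = 7.2167%,  r̄m = 5.4667%
Cov = Σ(rp − r̄p)(rm − r̄m) / 6 = 8.4922
Var(rm) = Σ(rm − r̄m)² / 6 = 12.5956
β = Cov / Var = 8.4922 / 12.5956 = 0.6742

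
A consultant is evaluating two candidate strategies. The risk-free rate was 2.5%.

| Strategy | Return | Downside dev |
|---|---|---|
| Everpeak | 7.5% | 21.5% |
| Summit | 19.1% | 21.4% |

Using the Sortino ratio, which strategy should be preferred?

Everpeak: Sortino ratio = (7.5% − 2.5%) / 21.5% = 0.233
Summit: Sortino ratio = (19.1% − 2.5%) / 21.4% = 0.776
Highest: Summit (0.776).

Summit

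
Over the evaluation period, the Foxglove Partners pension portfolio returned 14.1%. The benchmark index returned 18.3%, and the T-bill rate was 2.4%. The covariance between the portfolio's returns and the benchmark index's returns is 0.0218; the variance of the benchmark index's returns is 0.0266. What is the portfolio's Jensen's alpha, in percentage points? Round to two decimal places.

-1.33

β = Cov / Var = 0.0218 / 0.0266 = 0.8195
E[R] = Rf + β(Rm − Rf) = 2.4% + 0.8195 × (18.3% − 2.4%) = 15.4301%
α = Rp − E[R] = 14.1% − 15.4301% = -1.3301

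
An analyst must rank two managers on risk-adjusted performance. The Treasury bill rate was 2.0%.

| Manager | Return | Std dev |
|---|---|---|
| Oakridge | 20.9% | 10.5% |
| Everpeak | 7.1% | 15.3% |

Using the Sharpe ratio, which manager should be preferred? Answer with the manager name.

Oakridge: Sharpe ratio = (20.9% − 2.0%) / 10.5% = 1.800
Everpeak: Sharpe ratio = (7.1% − 2.0%) / 15.3% = 0.333
Highest: Oakridge (1.800).

Oakridge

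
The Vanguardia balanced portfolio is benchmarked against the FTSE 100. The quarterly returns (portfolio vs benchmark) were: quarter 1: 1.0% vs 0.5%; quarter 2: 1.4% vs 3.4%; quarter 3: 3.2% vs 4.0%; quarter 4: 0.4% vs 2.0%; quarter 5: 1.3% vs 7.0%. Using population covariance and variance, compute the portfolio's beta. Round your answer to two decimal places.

0.14

r̄p = 1.4600%,  r̄m = 3.3800%
Cov = Σ(rp − r̄p)(rm − r̄m) / 5 = 0.6572
Var(rm) = Σ(rm − r̄m)² / 5 = 4.7376
β = Cov / Var = 0.6572 / 4.7376 = 0.1387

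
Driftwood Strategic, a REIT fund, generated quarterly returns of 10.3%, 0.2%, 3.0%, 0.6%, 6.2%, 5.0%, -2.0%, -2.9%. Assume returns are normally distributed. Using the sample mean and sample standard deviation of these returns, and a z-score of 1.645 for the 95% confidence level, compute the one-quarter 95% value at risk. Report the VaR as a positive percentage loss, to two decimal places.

r̄ = (10.3 + 0.2 + 3 + 0.6 + 6.2 + 5 − 2 − 2.9) / 8 = 20.40 / 8 = 2.5500%
Σ(r − r̄)² = 139.3200; sample σ = √(139.3200/7) = 4.4613%
VaR = −(r̄ − z·σ) = −(2.5500 − 1.645 × 4.4613) = −(-4.7888) = 4.7888%

4.79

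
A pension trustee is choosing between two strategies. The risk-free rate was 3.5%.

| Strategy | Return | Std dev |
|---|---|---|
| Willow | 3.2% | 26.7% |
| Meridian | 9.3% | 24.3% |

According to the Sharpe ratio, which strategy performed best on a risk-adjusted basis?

Willow: Sharpe ratio = (3.2% − 3.5%) / 26.7% = -0.011
Meridian: Sharpe ratio = (9.3% − 3.5%) / 24.3% = 0.239
Highest: Meridian (0.239).

Meridian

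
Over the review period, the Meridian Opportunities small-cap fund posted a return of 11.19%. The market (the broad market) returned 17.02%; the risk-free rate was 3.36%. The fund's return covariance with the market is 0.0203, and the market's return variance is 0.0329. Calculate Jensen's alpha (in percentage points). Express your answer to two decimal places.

β = Cov / Var = 0.0203 / 0.0329 = 0.6170
E[R] = Rf + β(Rm − Rf) = 3.36% + 0.6170 × (17.02% − 3.36%) = 11.7882%
α = Rp − E[R] = 11.19% − 11.7882% = -0.5982

-0.60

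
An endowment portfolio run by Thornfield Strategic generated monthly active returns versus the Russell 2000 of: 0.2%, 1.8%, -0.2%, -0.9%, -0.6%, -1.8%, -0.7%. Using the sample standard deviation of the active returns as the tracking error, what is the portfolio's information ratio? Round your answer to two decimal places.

Mean return μ = -2.20 / 7 = -0.3143%
Σ(r − μ)² = (0.2 − (-0.3143))² + (1.8 − (-0.3143))² + … = 7.5286
σ = √[7.5286 / 6] = 1.1202%
IR = μ / tracking error = -0.3143 / 1.1202 = -0.2806

-0.28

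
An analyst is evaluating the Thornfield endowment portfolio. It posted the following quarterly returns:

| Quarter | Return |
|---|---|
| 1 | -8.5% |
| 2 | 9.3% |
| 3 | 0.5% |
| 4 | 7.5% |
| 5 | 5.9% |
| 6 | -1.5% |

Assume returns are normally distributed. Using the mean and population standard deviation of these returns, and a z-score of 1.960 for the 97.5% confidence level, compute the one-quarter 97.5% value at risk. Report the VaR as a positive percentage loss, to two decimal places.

9.76

r̄ = (-8.5 + 9.3 + 0.5 + 7.5 + 5.9 − 1.5) / 6 = 13.20 / 6 = 2.2000%
Σ(r − r̄)² = (-8.5 − 2.2000)² + (9.3 − 2.2000)² + … = 223.2600
σ = √[223.2600 / 6] = 6.1000%
VaR = −(r̄ − z·σ) = −(2.2000 − 1.960 × 6.1000) = −(-9.7560) = 9.7560%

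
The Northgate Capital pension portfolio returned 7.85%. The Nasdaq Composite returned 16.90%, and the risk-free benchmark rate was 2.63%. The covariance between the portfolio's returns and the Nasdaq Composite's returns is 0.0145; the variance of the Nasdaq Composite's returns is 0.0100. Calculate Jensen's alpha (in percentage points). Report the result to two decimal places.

β = Cov / Var = 0.0145 / 0.0100 = 1.4500
E[R] = Rf + β(Rm − Rf) = 2.63% + 1.4500 × (16.90% − 2.63%) = 23.3215%
α = Rp − E[R] = 7.85% − 23.3215% = -15.4715

-15.47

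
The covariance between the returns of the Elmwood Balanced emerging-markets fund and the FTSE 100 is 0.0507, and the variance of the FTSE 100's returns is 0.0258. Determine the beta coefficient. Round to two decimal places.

1.97

β = Cov(Rp, Rm) / Var(Rm) = 0.0507 / 0.0258 = 1.9651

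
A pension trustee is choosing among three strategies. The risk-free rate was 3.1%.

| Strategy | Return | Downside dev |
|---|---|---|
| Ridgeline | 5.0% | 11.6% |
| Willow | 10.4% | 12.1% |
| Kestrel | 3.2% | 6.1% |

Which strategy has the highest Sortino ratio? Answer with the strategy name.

Willow

Ridgeline: Sortino ratio = (5.0% − 3.1%) / 11.6% = 0.164
Willow: Sortino ratio = (10.4% − 3.1%) / 12.1% = 0.603
Kestrel: Sortino ratio = (3.2% − 3.1%) / 6.1% = 0.016
Highest: Willow (0.603).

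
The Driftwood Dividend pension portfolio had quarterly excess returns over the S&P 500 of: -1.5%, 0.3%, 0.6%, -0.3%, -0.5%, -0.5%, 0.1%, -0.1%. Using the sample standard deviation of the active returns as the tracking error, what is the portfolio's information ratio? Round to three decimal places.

r̄ = (-1.5 + 0.3 + 0.6 − 0.3 − 0.5 − 0.5 + 0.1 − 0.1) / 8 = -0.2375%
Σ(r − r̄)² = 2.8588; sample σ = √(2.8588/7) = 0.6391%
IR = r̄ / tracking error = -0.2375 / 0.6391 = -0.3716

-0.372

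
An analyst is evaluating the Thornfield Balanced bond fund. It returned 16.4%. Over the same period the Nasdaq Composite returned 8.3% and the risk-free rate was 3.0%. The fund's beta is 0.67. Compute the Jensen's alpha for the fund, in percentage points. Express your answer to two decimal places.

CAPM expected return = Rf + β(Rm − Rf) = 3.0% + 0.67 × (8.3% − 3.0%) = 3 + 0.67 × 5.30 = 6.5510%
Jensen's α = Rp − E[R] = 16.4% − 6.5510% = 9.8490

9.85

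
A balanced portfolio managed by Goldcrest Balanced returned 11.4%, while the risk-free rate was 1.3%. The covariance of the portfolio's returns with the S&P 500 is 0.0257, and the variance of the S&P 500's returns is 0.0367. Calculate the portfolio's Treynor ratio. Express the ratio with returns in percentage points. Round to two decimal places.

14.42

β = Cov / Var = 0.0257 / 0.0367 = 0.7003
Treynor = (Rp − Rf) / β = (11.4% − 1.3%) / 0.7003 = 10.10 / 0.7003 = 14.4224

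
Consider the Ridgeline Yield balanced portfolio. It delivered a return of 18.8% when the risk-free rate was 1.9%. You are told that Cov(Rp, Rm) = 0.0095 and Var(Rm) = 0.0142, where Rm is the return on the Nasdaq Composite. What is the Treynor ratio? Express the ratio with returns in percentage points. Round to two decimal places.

25.26

β = Cov / Var = 0.0095 / 0.0142 = 0.6690
Treynor = (Rp − Rf) / β = (18.8% − 1.9%) / 0.6690 = 16.90 / 0.6690 = 25.2616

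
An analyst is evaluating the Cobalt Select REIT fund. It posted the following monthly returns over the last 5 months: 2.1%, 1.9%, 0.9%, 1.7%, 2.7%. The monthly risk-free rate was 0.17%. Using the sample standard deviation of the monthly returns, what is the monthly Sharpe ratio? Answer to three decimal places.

2.583

Mean return r̄ = 9.30 / 5 = 1.8600%
Σ(r − r̄)² = (2.1 − 1.8600)² + (1.9 − 1.8600)² + (0.9 − 1.8600)² + … = 1.7120
sample σ = √(1.7120 / 4) = √0.4280 = 0.6542%
Sharpe = (r̄ − rf) / σ = (1.8600 − 0.17) / 0.6542 = 1.6900 / 0.6542 = 2.5833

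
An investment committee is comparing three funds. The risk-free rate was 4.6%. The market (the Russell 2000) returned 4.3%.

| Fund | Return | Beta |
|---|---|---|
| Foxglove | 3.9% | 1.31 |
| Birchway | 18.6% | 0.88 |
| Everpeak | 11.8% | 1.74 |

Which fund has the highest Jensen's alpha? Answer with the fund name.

Foxglove: α = 3.9% − [4.6% + 1.31 × (4.3% − 4.6%)] = -0.307
Birchway: α = 18.6% − [4.6% + 0.88 × (4.3% − 4.6%)] = 14.264
Everpeak: α = 11.8% − [4.6% + 1.74 × (4.3% − 4.6%)] = 7.722
Highest: Birchway (14.264).

Birchway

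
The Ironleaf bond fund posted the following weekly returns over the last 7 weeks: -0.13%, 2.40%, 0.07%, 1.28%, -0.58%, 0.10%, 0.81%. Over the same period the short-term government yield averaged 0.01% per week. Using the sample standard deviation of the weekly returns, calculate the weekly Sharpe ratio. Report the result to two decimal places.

0.55

r̄ = (-0.13 + 2.4 + 0.07 + 1.28 − 0.58 + 0.1 + 0.81) / 7 = 0.5643%
Σ(r − r̄)² = 6.1938; sample σ = √(6.1938/6) = 1.0160%
Sharpe = (r̄ − rf) / σ = (0.5643 − 0.01) / 1.0160 = 0.5543 / 1.0160 = 0.5456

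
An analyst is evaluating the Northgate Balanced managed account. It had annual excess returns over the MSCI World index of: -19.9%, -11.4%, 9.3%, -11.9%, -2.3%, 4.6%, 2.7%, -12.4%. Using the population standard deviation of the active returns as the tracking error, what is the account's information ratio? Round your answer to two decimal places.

-0.54

μ = (-19.9 − 11.4 + 9.3 − 11.9 − 2.3 + 4.6 + 2.7 − 12.4) / 8 = -41.30 / 8 = -5.1625%
Σ(r − μ)² = (-19.9 − (-5.1625))² + (-11.4 − (-5.1625))² + … = 728.3588
σ = √[728.3588 / 8] = 9.5417%
IR = μ / tracking error = -5.1625 / 9.5417 = -0.5410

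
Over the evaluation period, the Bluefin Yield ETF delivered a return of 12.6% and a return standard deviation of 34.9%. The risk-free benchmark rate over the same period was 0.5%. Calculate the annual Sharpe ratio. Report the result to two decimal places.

Sharpe = (Rp − Rf) / σp = (12.6% − 0.5%) / 34.9% = 12.10% / 34.9% = 0.3467

0.35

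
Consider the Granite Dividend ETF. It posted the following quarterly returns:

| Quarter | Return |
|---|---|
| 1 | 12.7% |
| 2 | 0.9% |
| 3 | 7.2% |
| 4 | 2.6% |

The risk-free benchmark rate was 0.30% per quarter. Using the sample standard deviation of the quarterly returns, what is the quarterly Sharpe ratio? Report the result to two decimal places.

1.05

r̄ = (12.7 + 0.9 + 7.2 + 2.6) / 4 = 23.40 / 4 = 5.8500%
Σ(r − r̄)² = (12.7 − 5.8500)² + (0.9 − 5.8500)² + … = 83.8100
sample σ = √(83.8100 / 3) = √27.9367 = 5.2855%
Sharpe = (r̄ − rf) / σ = (5.8500 − 0.3) / 5.2855 = 5.5500 / 5.2855 = 1.0500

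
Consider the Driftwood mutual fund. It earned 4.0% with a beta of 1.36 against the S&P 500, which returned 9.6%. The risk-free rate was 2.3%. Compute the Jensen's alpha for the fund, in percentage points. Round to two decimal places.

CAPM expected return = Rf + β(Rm − Rf) = 2.3% + 1.36 × (9.6% − 2.3%) = 2.3 + 1.36 × 7.30 = 12.2280%
Jensen's α = Rp − E[R] = 4.0% − 12.2280% = -8.2280

-8.23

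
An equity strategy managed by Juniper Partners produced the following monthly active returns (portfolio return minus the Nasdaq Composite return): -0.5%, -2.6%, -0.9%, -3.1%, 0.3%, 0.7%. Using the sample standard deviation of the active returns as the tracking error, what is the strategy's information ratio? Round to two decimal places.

μ = (-0.5 − 2.6 − 0.9 − 3.1 + 0.3 + 0.7) / 6 = -1.0167%
Σ(r − μ)² = (-0.5 − (-1.0167))² + (-2.6 − (-1.0167))² + … = 11.8083
σ = √[11.8083 / 5] = 1.5368%
IR = μ / tracking error = -1.0167 / 1.5368 = -0.6616

-0.66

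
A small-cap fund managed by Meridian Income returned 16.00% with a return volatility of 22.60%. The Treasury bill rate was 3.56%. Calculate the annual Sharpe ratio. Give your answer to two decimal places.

Sharpe = (Rp − Rf) / σp = (16.00% − 3.56%) / 22.60% = 12.44% / 22.60% = 0.5504

0.55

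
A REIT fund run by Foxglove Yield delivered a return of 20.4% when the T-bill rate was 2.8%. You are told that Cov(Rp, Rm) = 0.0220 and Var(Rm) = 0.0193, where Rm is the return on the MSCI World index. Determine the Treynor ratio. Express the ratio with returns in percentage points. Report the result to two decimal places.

15.44

β = Cov / Var = 0.0220 / 0.0193 = 1.1399
Treynor = (Rp − Rf) / β = (20.4% − 2.8%) / 1.1399 = 17.60 / 1.1399 = 15.4400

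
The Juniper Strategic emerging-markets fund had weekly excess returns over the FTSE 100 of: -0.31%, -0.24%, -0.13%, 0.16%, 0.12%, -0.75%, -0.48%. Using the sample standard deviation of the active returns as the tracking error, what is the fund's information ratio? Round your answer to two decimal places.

-0.72

r̄ = (-0.31 − 0.24 − 0.13 + 0.16 + 0.12 − 0.75 − 0.48) / 7 = -1.630 / 7 = -0.2329%
Sample σ = √[Σ(r − r̄)² / 6] = √[0.6239 / 6] = √0.1040 = 0.3225%
IR = r̄ / tracking error = -0.2329 / 0.3225 = -0.7222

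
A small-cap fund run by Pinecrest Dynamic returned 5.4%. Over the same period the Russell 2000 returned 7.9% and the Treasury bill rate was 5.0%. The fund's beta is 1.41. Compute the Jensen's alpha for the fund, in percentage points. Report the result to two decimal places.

CAPM expected return = Rf + β(Rm − Rf) = 5.0% + 1.41 × (7.9% − 5.0%) = 5 + 1.41 × 2.90 = 9.0890%
Jensen's α = Rp − E[R] = 5.4% − 9.0890% = -3.6890

-3.69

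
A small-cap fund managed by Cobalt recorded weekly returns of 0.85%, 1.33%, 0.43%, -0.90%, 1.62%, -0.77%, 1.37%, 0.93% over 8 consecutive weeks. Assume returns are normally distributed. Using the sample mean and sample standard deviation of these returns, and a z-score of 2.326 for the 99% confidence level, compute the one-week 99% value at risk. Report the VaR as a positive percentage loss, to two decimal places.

μ = (0.85 + 1.33 + 0.43 − 0.9 + 1.62 − 0.77 + 1.37 + 0.93) / 8 = 4.860 / 8 = 0.6075%
Sample std dev = √[6.4930 / 7] = 0.9631%
VaR = −(μ − z·σ) = −(0.6075 − 2.326 × 0.9631) = −(-1.6327) = 1.6327%

1.63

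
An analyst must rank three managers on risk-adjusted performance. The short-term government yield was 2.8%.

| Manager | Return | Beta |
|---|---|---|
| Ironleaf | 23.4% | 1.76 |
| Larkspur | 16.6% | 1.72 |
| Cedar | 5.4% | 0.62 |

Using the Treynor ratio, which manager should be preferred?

Ironleaf

Ironleaf: Treynor = (23.4% − 2.8%) / 1.76 = 11.705
Larkspur: Treynor = (16.6% − 2.8%) / 1.72 = 8.023
Cedar: Treynor = (5.4% − 2.8%) / 0.62 = 4.194
Highest: Ironleaf (11.705).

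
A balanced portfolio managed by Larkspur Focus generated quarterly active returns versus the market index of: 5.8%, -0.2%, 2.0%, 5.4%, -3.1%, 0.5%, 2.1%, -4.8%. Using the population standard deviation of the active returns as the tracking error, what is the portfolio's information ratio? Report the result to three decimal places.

0.277

μ = (5.8 − 0.2 + 2 + 5.4 − 3.1 + 0.5 + 2.1 − 4.8) / 8 = 7.70 / 8 = 0.9625%
Population std dev = √[96.7388 / 8] = 3.4774%
IR = μ / tracking error = 0.9625 / 3.4774 = 0.2768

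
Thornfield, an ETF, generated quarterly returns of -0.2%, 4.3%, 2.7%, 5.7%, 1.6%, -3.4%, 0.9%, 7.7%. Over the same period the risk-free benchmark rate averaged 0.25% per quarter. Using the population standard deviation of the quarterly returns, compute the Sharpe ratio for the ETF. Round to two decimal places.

0.66

r̄ = (-0.2 + 4.3 + 2.7 + 5.7 + 1.6 − 3.4 + 0.9 + 7.7) / 8 = 19.30 / 8 = 2.4125%
Σ(r − r̄)² = (-0.2 − 2.4125)² + (4.3 − 2.4125)² + (2.7 − 2.4125)² + … = 85.9688
population σ = √(85.9688 / 8) = √10.7461 = 3.2781%
Sharpe = (r̄ − rf) / σ = (2.4125 − 0.25) / 3.2781 = 2.1625 / 3.2781 = 0.6597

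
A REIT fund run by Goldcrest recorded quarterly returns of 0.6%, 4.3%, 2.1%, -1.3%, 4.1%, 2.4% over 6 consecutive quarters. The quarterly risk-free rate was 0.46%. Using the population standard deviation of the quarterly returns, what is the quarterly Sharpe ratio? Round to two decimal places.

μ = (0.6 + 4.3 + 2.1 − 1.3 + 4.1 + 2.4) / 6 = 12.20 / 6 = 2.0333%
Σ(r − μ)² = 22.7133; population σ = √(22.7133/6) = 1.9456%
Sharpe = (μ − rf) / σ = (2.0333 − 0.46) / 1.9456 = 1.5733 / 1.9456 = 0.8086

0.81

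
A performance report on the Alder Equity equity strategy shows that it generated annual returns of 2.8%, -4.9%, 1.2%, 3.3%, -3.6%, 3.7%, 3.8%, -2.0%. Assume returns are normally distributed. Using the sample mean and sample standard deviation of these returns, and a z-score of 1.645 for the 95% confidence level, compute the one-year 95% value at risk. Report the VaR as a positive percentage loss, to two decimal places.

μ = (2.8 − 4.9 + 1.2 + 3.3 − 3.6 + 3.7 + 3.8 − 2) / 8 = 0.5375%
Σ(r − μ)² = 86.9588; sample σ = √(86.9588/7) = 3.5246%
VaR = −(μ − z·σ) = −(0.5375 − 1.645 × 3.5246) = −(-5.2605) = 5.2605%

5.26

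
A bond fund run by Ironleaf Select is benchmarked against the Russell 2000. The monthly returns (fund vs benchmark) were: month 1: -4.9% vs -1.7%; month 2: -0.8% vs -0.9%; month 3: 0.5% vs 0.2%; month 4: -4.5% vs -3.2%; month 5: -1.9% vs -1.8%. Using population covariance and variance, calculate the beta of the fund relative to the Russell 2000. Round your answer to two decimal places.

r̄p = -2.3200%,  r̄m = -1.4800%
Cov = Σ(rp − r̄p)(rm − r̄m) / 5 = 1.9604
Var(rm) = Σ(rm − r̄m)² / 5 = 1.2536
β = Cov / Var = 1.9604 / 1.2536 = 1.5638

1.56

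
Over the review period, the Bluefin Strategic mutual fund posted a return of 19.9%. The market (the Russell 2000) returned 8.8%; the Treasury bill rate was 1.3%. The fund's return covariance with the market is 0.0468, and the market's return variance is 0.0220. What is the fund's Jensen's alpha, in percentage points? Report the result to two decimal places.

β = Cov / Var = 0.0468 / 0.0220 = 2.1273
E[R] = Rf + β(Rm − Rf) = 1.3% + 2.1273 × (8.8% − 1.3%) = 17.2548%
α = Rp − E[R] = 19.9% − 17.2548% = 2.6452

2.65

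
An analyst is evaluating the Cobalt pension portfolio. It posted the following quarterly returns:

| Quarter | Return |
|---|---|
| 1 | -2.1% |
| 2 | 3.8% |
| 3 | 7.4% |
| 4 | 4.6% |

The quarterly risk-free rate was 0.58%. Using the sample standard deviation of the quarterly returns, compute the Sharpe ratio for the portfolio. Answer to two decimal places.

0.71

r̄ = (-2.1 + 3.8 + 7.4 + 4.6) / 4 = 3.4250%
Sample σ = √[Σ(r − r̄)² / 3] = √[47.8475 / 3] = √15.9492 = 3.9936%
Sharpe = (r̄ − rf) / σ = (3.4250 − 0.58) / 3.9936 = 2.8450 / 3.9936 = 0.7124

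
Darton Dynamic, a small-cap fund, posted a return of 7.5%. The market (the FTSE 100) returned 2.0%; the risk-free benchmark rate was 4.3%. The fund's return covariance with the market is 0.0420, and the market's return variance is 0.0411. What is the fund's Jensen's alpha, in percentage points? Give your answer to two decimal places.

β = Cov / Var = 0.0420 / 0.0411 = 1.0219
E[R] = Rf + β(Rm − Rf) = 4.3% + 1.0219 × (2.0% − 4.3%) = 1.9496%
α = Rp − E[R] = 7.5% − 1.9496% = 5.5504

5.55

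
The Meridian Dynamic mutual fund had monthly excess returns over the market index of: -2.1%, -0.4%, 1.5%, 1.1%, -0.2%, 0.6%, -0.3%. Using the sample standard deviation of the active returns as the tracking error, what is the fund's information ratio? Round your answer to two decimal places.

Mean return μ = 0.20 / 7 = 0.0286%
Σ(r − μ)² = (-2.1 − 0.0286)² + (-0.4 − 0.0286)² + (1.5 − 0.0286)² + … = 8.5143
σ = √[8.5143 / 6] = 1.1912%
IR = μ / tracking error = 0.0286 / 1.1912 = 0.0240

0.02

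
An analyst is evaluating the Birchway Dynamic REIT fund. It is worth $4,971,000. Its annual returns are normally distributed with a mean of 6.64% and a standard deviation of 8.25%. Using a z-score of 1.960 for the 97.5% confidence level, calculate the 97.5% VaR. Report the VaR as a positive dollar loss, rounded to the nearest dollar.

Return at the 97.5% tail: μ − z·σ = 6.64% − 1.960 × 8.25% = 6.64 − 16.1700 = -9.5300%
VaR = −(-9.5300%) × $4,971,000 = 9.5300% × $4,971,000 = $473,736

$473,736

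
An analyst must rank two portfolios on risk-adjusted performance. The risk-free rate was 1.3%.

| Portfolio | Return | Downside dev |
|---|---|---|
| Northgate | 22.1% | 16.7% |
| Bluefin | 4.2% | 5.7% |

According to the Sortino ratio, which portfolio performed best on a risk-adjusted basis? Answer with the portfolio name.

Northgate

Northgate: Sortino ratio = (22.1% − 1.3%) / 16.7% = 1.246
Bluefin: Sortino ratio = (4.2% − 1.3%) / 5.7% = 0.509
Highest: Northgate (1.246).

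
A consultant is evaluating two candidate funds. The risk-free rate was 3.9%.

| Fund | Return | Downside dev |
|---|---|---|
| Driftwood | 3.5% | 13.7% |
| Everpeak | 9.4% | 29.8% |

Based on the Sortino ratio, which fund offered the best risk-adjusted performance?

Everpeak

Driftwood: Sortino ratio = (3.5% − 3.9%) / 13.7% = -0.029
Everpeak: Sortino ratio = (9.4% − 3.9%) / 29.8% = 0.185
Highest: Everpeak (0.185).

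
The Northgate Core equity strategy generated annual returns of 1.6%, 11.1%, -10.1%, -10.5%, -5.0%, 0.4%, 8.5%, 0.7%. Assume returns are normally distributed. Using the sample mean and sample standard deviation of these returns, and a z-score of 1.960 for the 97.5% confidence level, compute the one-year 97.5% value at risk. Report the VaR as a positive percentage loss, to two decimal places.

r̄ = (1.6 + 11.1 − 10.1 − 10.5 − 5 + 0.4 + 8.5 + 0.7) / 8 = -3.30 / 8 = -0.4125%
Sample σ = √[Σ(r − r̄)² / 7] = √[434.5688 / 7] = √62.0813 = 7.8792%
VaR = −(r̄ − z·σ) = −(-0.4125 − 1.960 × 7.8792) = −(-15.8557) = 15.8557%

15.86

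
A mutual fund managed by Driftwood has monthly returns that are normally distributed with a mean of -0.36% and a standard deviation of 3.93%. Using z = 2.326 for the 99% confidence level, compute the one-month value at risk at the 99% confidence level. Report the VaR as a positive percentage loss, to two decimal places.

VaR (as % loss) = −(μ − z·σ) = −(-0.36% − 2.326 × 3.93%) = −(-9.50118%) = 9.50118%

9.50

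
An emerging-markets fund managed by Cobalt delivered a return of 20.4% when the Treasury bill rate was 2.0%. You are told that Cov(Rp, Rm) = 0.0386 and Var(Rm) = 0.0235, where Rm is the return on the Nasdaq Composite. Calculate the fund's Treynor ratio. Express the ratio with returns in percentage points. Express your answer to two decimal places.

β = Cov / Var = 0.0386 / 0.0235 = 1.6426
Treynor = (Rp − Rf) / β = (20.4% − 2.0%) / 1.6426 = 18.40 / 1.6426 = 11.2018

11.20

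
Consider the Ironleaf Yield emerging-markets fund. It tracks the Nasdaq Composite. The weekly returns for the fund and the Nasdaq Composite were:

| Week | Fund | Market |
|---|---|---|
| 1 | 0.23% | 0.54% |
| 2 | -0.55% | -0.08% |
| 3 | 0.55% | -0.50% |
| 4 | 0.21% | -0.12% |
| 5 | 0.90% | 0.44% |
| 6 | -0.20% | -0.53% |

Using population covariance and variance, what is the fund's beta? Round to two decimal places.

0.41

r̄p = 0.1900%,  r̄m = -0.0417%
Cov = Σ(rp − r̄p)(rm − r̄m) / 6 = 0.0696
Var(rm) = Σ(rm − r̄m)² / 6 = 0.1711
β = Cov / Var = 0.0696 / 0.1711 = 0.4068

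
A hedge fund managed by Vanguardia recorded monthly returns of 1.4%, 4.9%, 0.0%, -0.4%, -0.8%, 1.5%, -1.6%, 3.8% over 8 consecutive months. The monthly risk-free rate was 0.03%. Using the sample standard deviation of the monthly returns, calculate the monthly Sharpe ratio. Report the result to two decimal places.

μ = (1.4 + 4.9 + 0 − 0.4 − 0.8 + 1.5 − 1.6 + 3.8) / 8 = 1.1000%
Sample std dev = √[36.3400 / 7] = 2.2785%
Sharpe = (μ − rf) / σ = (1.1000 − 0.03) / 2.2785 = 1.0700 / 2.2785 = 0.4696

0.47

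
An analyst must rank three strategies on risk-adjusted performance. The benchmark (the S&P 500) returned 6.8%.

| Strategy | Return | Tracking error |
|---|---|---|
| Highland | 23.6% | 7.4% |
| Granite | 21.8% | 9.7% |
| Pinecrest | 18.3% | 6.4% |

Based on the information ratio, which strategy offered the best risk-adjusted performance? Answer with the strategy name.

Highland: IR = (23.6% − 6.8%) / 7.4% = 2.270
Granite: IR = (21.8% − 6.8%) / 9.7% = 1.546
Pinecrest: IR = (18.3% − 6.8%) / 6.4% = 1.797
Highest: Highland (2.270).

Highland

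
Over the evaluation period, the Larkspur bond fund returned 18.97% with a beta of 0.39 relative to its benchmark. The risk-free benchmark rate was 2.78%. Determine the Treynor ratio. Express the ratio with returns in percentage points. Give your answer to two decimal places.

Treynor = (Rp − Rf) / β = (18.97% − 2.78%) / 0.39 = 16.19 / 0.39 = 41.5128

41.51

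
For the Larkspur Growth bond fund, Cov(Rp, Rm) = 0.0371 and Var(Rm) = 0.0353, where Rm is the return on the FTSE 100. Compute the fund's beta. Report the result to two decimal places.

1.05

β = Cov(Rp, Rm) / Var(Rm) = 0.0371 / 0.0353 = 1.0510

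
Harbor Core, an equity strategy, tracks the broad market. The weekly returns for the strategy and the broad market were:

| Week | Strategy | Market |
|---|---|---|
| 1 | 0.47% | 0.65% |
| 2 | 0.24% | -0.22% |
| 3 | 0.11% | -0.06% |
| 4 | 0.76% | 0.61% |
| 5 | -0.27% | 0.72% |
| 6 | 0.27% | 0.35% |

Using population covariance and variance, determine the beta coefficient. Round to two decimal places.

0.09

r̄p = 0.2633%,  r̄m = 0.3417%
Cov = Σ(rp − r̄p)(rm − r̄m) / 6 = 0.0117
Var(rm) = Σ(rm − r̄m)² / 6 = 0.1312
β = Cov / Var = 0.0117 / 0.1312 = 0.0892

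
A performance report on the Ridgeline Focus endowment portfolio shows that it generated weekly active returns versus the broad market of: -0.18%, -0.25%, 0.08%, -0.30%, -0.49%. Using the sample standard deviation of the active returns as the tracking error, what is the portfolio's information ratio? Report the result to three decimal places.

-1.101

r̄ = (-0.18 − 0.25 + 0.08 − 0.3 − 0.49) / 5 = -1.140 / 5 = -0.2280%
Sample std dev = √[0.1715 / 4] = 0.2071%
IR = r̄ / tracking error = -0.2280 / 0.2071 = -1.1009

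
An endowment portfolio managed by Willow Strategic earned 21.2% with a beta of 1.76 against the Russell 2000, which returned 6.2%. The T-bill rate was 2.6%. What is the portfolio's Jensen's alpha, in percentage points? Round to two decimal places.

CAPM expected return = Rf + β(Rm − Rf) = 2.6% + 1.76 × (6.2% − 2.6%) = 2.6 + 1.76 × 3.60 = 8.9360%
Jensen's α = Rp − E[R] = 21.2% − 8.9360% = 12.2640

12.26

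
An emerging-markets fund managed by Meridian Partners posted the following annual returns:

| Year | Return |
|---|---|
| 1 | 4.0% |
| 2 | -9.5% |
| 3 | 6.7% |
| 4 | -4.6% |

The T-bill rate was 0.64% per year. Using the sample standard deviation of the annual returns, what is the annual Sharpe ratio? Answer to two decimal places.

Mean return r̄ = -3.40 / 4 = -0.8500%
Sample σ = √[Σ(r − r̄)² / 3] = √[169.4100 / 3] = √56.4700 = 7.5147%
Sharpe = (r̄ − rf) / σ = (-0.8500 − 0.64) / 7.5147 = -1.4900 / 7.5147 = -0.1983

-0.20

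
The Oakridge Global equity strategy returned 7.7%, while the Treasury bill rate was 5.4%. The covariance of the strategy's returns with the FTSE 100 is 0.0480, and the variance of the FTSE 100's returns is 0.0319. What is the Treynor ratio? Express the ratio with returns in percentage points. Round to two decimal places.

β = Cov / Var = 0.0480 / 0.0319 = 1.5047
Treynor = (Rp − Rf) / β = (7.7% − 5.4%) / 1.5047 = 2.30 / 1.5047 = 1.5285

1.53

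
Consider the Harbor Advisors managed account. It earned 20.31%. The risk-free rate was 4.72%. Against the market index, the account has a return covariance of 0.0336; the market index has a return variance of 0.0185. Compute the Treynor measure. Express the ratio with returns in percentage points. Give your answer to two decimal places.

8.58

β = Cov / Var = 0.0336 / 0.0185 = 1.8162
Treynor = (Rp − Rf) / β = (20.31% − 4.72%) / 1.8162 = 15.59 / 1.8162 = 8.5839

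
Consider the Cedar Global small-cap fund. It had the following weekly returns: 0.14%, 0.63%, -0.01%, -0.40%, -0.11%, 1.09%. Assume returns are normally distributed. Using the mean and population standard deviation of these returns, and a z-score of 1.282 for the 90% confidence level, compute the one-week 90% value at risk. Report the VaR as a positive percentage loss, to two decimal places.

r̄ = (0.14 + 0.63 − 0.01 − 0.4 − 0.11 + 1.09) / 6 = 1.340 / 6 = 0.2233%
Σ(r − r̄)² = 1.4775; population σ = √(1.4775/6) = 0.4962%
VaR = −(r̄ − z·σ) = −(0.2233 − 1.282 × 0.4962) = −(-0.4128) = 0.4128%

0.41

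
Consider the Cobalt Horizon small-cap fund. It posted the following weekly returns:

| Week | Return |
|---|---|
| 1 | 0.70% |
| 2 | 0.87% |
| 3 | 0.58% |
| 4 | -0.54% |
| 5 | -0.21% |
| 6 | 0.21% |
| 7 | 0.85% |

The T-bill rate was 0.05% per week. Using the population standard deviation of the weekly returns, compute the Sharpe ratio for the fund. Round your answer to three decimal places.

0.591

μ = (0.7 + 0.87 + 0.58 − 0.54 − 0.21 + 0.21 + 0.85) / 7 = 2.460 / 7 = 0.3514%
Σ(r − μ)² = (0.7 − 0.3514)² + (0.87 − 0.3514)² + … = 1.8211
σ = √[1.8211 / 7] = 0.5101%
Sharpe = (μ − rf) / σ = (0.3514 − 0.05) / 0.5101 = 0.3014 / 0.5101 = 0.5909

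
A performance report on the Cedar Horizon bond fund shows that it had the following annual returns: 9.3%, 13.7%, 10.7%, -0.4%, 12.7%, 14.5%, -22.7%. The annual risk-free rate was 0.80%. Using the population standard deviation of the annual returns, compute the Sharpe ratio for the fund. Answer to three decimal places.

Mean return r̄ = 37.80 / 7 = 5.4000%
Population σ = √[Σ(r − r̄)² / 7] = √[1071.5400 / 7] = √153.0771 = 12.3724%
Sharpe = (r̄ − rf) / σ = (5.4000 − 0.8) / 12.3724 = 4.6000 / 12.3724 = 0.3718

0.372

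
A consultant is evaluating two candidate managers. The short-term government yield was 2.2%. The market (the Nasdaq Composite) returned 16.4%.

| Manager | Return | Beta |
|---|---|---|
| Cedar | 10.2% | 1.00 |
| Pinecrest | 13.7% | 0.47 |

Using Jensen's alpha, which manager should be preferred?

Cedar: α = 10.2% − [2.2% + 1.00 × (16.4% − 2.2%)] = -6.200
Pinecrest: α = 13.7% − [2.2% + 0.47 × (16.4% − 2.2%)] = 4.826
Highest: Pinecrest (4.826).

Pinecrest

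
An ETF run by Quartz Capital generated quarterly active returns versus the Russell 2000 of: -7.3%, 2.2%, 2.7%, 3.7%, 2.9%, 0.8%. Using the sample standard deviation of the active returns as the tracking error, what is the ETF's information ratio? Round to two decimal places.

Mean return μ = 5.00 / 6 = 0.8333%
Sample std dev = √[83.9933 / 5] = 4.0986%
IR = μ / tracking error = 0.8333 / 4.0986 = 0.2033

0.20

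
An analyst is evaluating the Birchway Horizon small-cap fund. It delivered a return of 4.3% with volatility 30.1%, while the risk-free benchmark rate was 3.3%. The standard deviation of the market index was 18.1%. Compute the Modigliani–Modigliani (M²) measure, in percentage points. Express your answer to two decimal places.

3.90

Sharpe = (Rp − Rf) / σp = (4.3% − 3.3%) / 30.1% = 0.0332
M² = Rf + Sharpe × σm = 3.3% + 0.0332 × 18.1% = 3.9009%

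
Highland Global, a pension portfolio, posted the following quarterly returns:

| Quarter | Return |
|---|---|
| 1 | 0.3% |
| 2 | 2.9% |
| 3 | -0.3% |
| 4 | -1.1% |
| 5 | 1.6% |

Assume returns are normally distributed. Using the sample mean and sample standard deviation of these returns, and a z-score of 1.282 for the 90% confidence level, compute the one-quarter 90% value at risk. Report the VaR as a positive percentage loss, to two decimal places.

r̄ = (0.3 + 2.9 − 0.3 − 1.1 + 1.6) / 5 = 0.6800%
Sample std dev = √[10.0480 / 4] = 1.5849%
VaR = −(r̄ − z·σ) = −(0.6800 − 1.282 × 1.5849) = −(-1.3518) = 1.3518%

1.35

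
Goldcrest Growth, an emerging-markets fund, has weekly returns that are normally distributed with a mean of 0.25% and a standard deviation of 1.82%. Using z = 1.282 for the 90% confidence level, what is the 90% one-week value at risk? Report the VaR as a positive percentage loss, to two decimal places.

VaR (as % loss) = −(μ − z·σ) = −(0.25% − 1.282 × 1.82%) = −(-2.08324%) = 2.08324%

2.08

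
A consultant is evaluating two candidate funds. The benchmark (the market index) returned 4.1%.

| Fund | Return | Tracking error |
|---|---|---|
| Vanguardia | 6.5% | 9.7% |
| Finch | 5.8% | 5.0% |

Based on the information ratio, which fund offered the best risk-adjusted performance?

Finch

Vanguardia: IR = (6.5% − 4.1%) / 9.7% = 0.247
Finch: IR = (5.8% − 4.1%) / 5.0% = 0.340
Highest: Finch (0.340).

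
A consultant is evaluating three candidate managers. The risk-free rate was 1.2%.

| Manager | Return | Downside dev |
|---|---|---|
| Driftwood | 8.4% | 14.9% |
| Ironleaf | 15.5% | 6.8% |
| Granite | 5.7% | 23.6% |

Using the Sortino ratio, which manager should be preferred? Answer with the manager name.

Ironleaf

Driftwood: Sortino ratio = (8.4% − 1.2%) / 14.9% = 0.483
Ironleaf: Sortino ratio = (15.5% − 1.2%) / 6.8% = 2.103
Granite: Sortino ratio = (5.7% − 1.2%) / 23.6% = 0.191
Highest: Ironleaf (2.103).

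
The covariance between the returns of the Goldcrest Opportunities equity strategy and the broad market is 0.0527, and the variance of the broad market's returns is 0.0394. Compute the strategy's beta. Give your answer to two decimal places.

1.34

β = Cov(Rp, Rm) / Var(Rm) = 0.0527 / 0.0394 = 1.3376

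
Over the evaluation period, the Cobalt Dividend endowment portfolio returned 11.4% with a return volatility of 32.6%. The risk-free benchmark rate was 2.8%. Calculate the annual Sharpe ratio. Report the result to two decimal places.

0.26

Sharpe = (Rp − Rf) / σp = (11.4% − 2.8%) / 32.6% = 8.60% / 32.6% = 0.2638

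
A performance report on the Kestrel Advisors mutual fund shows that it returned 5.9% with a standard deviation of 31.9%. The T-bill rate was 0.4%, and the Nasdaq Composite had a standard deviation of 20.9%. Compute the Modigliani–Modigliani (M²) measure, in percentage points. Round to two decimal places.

4.00

Sharpe = (Rp − Rf) / σp = (5.9% − 0.4%) / 31.9% = 0.1724
M² = Rf + Sharpe × σm = 0.4% + 0.1724 × 20.9% = 4.0032%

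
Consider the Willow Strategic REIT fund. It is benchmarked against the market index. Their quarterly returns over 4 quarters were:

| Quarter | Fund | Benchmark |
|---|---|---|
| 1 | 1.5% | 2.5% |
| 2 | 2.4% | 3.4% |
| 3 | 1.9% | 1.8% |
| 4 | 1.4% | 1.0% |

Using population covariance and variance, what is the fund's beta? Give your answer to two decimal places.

0.34

r̄p = 1.8000%,  r̄m = 2.1750%
Cov = Σ(rp − r̄p)(rm − r̄m) / 4 = 0.2675
Var(rm) = Σ(rm − r̄m)² / 4 = 0.7819
β = Cov / Var = 0.2675 / 0.7819 = 0.3421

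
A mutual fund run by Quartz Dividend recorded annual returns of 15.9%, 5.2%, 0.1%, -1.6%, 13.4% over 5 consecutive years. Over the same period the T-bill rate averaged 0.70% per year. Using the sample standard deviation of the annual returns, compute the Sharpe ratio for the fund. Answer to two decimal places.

r̄ = (15.9 + 5.2 + 0.1 − 1.6 + 13.4) / 5 = 6.6000%
Sample std dev = √[244.1800 / 4] = 7.8131%
Sharpe = (r̄ − rf) / σ = (6.6000 − 0.7) / 7.8131 = 5.9000 / 7.8131 = 0.7551

0.76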